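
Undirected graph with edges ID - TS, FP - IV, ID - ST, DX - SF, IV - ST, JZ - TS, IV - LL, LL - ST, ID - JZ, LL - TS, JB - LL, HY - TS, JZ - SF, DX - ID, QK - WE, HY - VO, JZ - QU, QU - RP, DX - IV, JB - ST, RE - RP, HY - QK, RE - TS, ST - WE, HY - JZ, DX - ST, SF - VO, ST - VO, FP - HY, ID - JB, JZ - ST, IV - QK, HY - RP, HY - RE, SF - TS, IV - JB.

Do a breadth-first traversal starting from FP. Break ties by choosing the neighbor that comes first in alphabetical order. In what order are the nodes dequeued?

FP HY IV JZ QK RE RP TS VO DX JB LL ST ID QU SF WE

Visit FP; enqueue HY, IV → queue [HY, IV]
Visit HY; enqueue JZ, QK, RE, RP, TS, VO → queue [IV, JZ, QK, RE, RP, TS, VO]
Visit IV; enqueue DX, JB, LL, ST → queue [JZ, QK, RE, RP, TS, VO, DX, JB, LL, ST]
Visit JZ; enqueue ID, QU, SF → queue [QK, RE, RP, TS, VO, DX, JB, LL, ST, ID, QU, SF]
Visit QK; enqueue WE → queue [RE, RP, TS, VO, DX, JB, LL, ST, ID, QU, SF, WE]
Visit RE → queue [RP, TS, VO, DX, JB, LL, ST, ID, QU, SF, WE]
Visit RP → queue [TS, VO, DX, JB, LL, ST, ID, QU, SF, WE]
Visit TS → queue [VO, DX, JB, LL, ST, ID, QU, SF, WE]
Visit VO → queue [DX, JB, LL, ST, ID, QU, SF, WE]
Visit DX → queue [JB, LL, ST, ID, QU, SF, WE]
Visit JB → queue [LL, ST, ID, QU, SF, WE]
Visit LL → queue [ST, ID, QU, SF, WE]
Visit ST → queue [ID, QU, SF, WE]
Visit ID → queue [QU, SF, WE]
Visit QU → queue [SF, WE]
Visit SF → queue [WE]
Visit WE → queue []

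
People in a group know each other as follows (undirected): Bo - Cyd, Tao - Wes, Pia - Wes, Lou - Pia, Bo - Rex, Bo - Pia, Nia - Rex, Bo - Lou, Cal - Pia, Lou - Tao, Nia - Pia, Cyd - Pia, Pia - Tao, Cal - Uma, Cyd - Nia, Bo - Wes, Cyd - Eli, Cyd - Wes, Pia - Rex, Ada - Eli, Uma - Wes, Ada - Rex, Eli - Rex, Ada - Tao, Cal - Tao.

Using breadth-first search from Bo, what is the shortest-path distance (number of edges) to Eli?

Level 0: Bo
Level 1: Cyd, Lou, Pia, Rex, Wes
Level 2: Ada, Cal, Eli, Nia, Tao, Uma
Eli first appears at level 2.

2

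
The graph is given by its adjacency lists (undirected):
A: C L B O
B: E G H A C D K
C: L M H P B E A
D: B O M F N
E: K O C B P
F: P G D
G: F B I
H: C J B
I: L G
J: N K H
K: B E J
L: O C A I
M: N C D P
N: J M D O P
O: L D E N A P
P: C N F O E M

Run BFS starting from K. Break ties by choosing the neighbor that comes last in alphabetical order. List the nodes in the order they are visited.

K → J → E → B → N → H → P → O → C → G → D → A → M → F → L → I

Visit K; enqueue J, E, B → queue [J, E, B]
Visit J; enqueue N, H → queue [E, B, N, H]
Visit E; enqueue P, O, C → queue [B, N, H, P, O, C]
Visit B; enqueue G, D, A → queue [N, H, P, O, C, G, D, A]
Visit N; enqueue M → queue [H, P, O, C, G, D, A, M]
Visit H → queue [P, O, C, G, D, A, M]
Visit P; enqueue F → queue [O, C, G, D, A, M, F]
Visit O; enqueue L → queue [C, G, D, A, M, F, L]
Visit C → queue [G, D, A, M, F, L]
Visit G; enqueue I → queue [D, A, M, F, L, I]
Visit D → queue [A, M, F, L, I]
Visit A → queue [M, F, L, I]
Visit M → queue [F, L, I]
Visit F → queue [L, I]
Visit L → queue [I]
Visit I → queue []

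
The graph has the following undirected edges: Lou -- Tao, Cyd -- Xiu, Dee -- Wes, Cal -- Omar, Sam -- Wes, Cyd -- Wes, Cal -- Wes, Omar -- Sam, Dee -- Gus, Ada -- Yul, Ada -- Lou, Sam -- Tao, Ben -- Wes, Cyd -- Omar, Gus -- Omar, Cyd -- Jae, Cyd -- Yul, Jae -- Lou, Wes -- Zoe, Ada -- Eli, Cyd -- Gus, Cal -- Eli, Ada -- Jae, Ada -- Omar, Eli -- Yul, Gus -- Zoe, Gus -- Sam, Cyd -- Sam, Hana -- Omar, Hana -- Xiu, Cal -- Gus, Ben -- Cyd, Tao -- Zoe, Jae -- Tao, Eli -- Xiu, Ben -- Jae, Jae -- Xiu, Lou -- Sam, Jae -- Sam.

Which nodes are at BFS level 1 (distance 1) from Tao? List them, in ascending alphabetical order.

Level 0: Tao
Level 1: Jae, Lou, Sam, Zoe
Level 2: Ada, Ben, Cyd, Gus, Omar, Wes, Xiu
Level 3: Cal, Dee, Eli, Hana, Yul

Jae, Lou, Sam, Zoe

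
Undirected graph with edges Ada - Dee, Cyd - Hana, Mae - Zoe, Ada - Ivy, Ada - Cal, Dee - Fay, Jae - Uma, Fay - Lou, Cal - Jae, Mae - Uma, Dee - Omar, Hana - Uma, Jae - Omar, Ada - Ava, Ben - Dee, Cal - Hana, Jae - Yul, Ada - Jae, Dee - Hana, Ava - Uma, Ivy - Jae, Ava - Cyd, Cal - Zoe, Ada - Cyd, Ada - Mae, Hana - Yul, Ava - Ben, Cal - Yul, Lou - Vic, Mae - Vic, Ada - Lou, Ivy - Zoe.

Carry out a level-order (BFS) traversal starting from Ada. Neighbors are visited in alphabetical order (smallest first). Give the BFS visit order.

Ada, Ava, Cal, Cyd, Dee, Ivy, Jae, Lou, Mae, Ben, Uma, Hana, Yul, Zoe, Fay, Omar, Vic

Visit Ada; enqueue Ava, Cal, Cyd, Dee, Ivy, Jae, Lou, Mae → queue [Ava, Cal, Cyd, Dee, Ivy, Jae, Lou, Mae]
Visit Ava; enqueue Ben, Uma → queue [Cal, Cyd, Dee, Ivy, Jae, Lou, Mae, Ben, Uma]
Visit Cal; enqueue Hana, Yul, Zoe → queue [Cyd, Dee, Ivy, Jae, Lou, Mae, Ben, Uma, Hana, Yul, Zoe]
Visit Cyd → queue [Dee, Ivy, Jae, Lou, Mae, Ben, Uma, Hana, Yul, Zoe]
Visit Dee; enqueue Fay, Omar → queue [Ivy, Jae, Lou, Mae, Ben, Uma, Hana, Yul, Zoe, Fay, Omar]
Visit Ivy → queue [Jae, Lou, Mae, Ben, Uma, Hana, Yul, Zoe, Fay, Omar]
Visit Jae → queue [Lou, Mae, Ben, Uma, Hana, Yul, Zoe, Fay, Omar]
Visit Lou; enqueue Vic → queue [Mae, Ben, Uma, Hana, Yul, Zoe, Fay, Omar, Vic]
Visit Mae → queue [Ben, Uma, Hana, Yul, Zoe, Fay, Omar, Vic]
Visit Ben → queue [Uma, Hana, Yul, Zoe, Fay, Omar, Vic]
Visit Uma → queue [Hana, Yul, Zoe, Fay, Omar, Vic]
Visit Hana → queue [Yul, Zoe, Fay, Omar, Vic]
Visit Yul → queue [Zoe, Fay, Omar, Vic]
Visit Zoe → queue [Fay, Omar, Vic]
Visit Fay → queue [Omar, Vic]
Visit Omar → queue [Vic]
Visit Vic → queue []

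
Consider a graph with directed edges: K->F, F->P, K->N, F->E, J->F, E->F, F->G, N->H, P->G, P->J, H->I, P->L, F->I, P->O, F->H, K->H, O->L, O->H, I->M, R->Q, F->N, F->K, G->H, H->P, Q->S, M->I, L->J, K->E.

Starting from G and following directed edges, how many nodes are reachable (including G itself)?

12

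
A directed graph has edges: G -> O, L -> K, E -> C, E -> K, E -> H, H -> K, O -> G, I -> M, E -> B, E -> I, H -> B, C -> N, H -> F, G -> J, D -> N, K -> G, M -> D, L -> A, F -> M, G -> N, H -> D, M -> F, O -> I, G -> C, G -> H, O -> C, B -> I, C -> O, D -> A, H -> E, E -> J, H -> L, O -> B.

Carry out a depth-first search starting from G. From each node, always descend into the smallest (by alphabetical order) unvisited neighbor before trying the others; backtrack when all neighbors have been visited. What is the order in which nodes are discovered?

G → C → N → O → B → I → M → D → A → F → H → E → J → K → L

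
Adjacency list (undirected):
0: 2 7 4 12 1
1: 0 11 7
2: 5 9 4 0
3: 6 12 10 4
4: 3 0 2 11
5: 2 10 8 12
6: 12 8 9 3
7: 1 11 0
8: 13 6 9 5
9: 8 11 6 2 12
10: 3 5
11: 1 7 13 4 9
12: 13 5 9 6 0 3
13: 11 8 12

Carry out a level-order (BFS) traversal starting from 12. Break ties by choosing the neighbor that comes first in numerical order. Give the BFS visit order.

Visit 12; enqueue 0, 3, 5, 6, 9, 13 → queue [0, 3, 5, 6, 9, 13]
Visit 0; enqueue 1, 2, 4, 7 → queue [3, 5, 6, 9, 13, 1, 2, 4, 7]
Visit 3; enqueue 10 → queue [5, 6, 9, 13, 1, 2, 4, 7, 10]
Visit 5; enqueue 8 → queue [6, 9, 13, 1, 2, 4, 7, 10, 8]
Visit 6 → queue [9, 13, 1, 2, 4, 7, 10, 8]
Visit 9; enqueue 11 → queue [13, 1, 2, 4, 7, 10, 8, 11]
Visit 13 → queue [1, 2, 4, 7, 10, 8, 11]
Visit 1 → queue [2, 4, 7, 10, 8, 11]
Visit 2 → queue [4, 7, 10, 8, 11]
Visit 4 → queue [7, 10, 8, 11]
Visit 7 → queue [10, 8, 11]
Visit 10 → queue [8, 11]
Visit 8 → queue [11]
Visit 11 → queue []

12, 0, 3, 5, 6, 9, 13, 1, 2, 4, 7, 10, 8, 11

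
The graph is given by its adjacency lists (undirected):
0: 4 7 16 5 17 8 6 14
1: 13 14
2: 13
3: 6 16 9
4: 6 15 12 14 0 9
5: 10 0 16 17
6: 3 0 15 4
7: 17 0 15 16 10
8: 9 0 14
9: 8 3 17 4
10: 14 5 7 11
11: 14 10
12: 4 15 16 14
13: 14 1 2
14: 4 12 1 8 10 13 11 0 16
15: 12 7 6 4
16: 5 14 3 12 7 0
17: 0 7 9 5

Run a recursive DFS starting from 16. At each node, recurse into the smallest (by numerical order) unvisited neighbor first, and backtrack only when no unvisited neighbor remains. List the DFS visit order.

16 0 4 6 3 9 8 14 1 13 2 10 5 17 7 15 12 11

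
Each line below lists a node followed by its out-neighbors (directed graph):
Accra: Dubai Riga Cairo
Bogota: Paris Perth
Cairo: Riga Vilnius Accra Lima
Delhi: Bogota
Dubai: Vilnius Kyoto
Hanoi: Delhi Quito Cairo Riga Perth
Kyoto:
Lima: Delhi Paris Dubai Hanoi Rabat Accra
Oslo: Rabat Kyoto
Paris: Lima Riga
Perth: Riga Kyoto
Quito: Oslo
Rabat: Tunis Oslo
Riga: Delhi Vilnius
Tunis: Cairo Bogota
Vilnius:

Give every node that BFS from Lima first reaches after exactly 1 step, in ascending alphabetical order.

Level 0: Lima
Level 1: Accra, Delhi, Dubai, Hanoi, Paris, Rabat
Level 2: Bogota, Cairo, Kyoto, Oslo, Perth, Quito, Riga, Tunis, Vilnius

Accra, Delhi, Dubai, Hanoi, Paris, Rabat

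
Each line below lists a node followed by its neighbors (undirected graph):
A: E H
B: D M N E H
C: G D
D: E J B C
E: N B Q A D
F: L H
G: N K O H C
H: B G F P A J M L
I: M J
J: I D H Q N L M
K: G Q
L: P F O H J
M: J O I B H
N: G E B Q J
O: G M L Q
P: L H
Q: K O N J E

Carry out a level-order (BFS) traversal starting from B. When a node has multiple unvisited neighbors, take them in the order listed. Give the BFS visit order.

B, D, M, N, E, H, J, C, O, I, G, Q, A, F, P, L, K

Visit B; enqueue D, M, N, E, H → queue [D, M, N, E, H]
Visit D; enqueue J, C → queue [M, N, E, H, J, C]
Visit M; enqueue O, I → queue [N, E, H, J, C, O, I]
Visit N; enqueue G, Q → queue [E, H, J, C, O, I, G, Q]
Visit E; enqueue A → queue [H, J, C, O, I, G, Q, A]
Visit H; enqueue F, P, L → queue [J, C, O, I, G, Q, A, F, P, L]
Visit J → queue [C, O, I, G, Q, A, F, P, L]
Visit C → queue [O, I, G, Q, A, F, P, L]
Visit O → queue [I, G, Q, A, F, P, L]
Visit I → queue [G, Q, A, F, P, L]
Visit G; enqueue K → queue [Q, A, F, P, L, K]
Visit Q → queue [A, F, P, L, K]
Visit A → queue [F, P, L, K]
Visit F → queue [P, L, K]
Visit P → queue [L, K]
Visit L → queue [K]
Visit K → queue []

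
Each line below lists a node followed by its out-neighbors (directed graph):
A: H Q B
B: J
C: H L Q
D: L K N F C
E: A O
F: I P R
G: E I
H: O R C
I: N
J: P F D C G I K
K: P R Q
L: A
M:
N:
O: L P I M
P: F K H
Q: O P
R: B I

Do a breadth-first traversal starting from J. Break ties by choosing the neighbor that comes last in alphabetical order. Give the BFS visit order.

Visit J; enqueue P, K, I, G, F, D, C → queue [P, K, I, G, F, D, C]
Visit P; enqueue H → queue [K, I, G, F, D, C, H]
Visit K; enqueue R, Q → queue [I, G, F, D, C, H, R, Q]
Visit I; enqueue N → queue [G, F, D, C, H, R, Q, N]
Visit G; enqueue E → queue [F, D, C, H, R, Q, N, E]
Visit F → queue [D, C, H, R, Q, N, E]
Visit D; enqueue L → queue [C, H, R, Q, N, E, L]
Visit C → queue [H, R, Q, N, E, L]
Visit H; enqueue O → queue [R, Q, N, E, L, O]
Visit R; enqueue B → queue [Q, N, E, L, O, B]
Visit Q → queue [N, E, L, O, B]
Visit N → queue [E, L, O, B]
Visit E; enqueue A → queue [L, O, B, A]
Visit L → queue [O, B, A]
Visit O; enqueue M → queue [B, A, M]
Visit B → queue [A, M]
Visit A → queue [M]
Visit M → queue []

J -> P -> K -> I -> G -> F -> D -> C -> H -> R -> Q -> N -> E -> L -> O -> B -> A -> M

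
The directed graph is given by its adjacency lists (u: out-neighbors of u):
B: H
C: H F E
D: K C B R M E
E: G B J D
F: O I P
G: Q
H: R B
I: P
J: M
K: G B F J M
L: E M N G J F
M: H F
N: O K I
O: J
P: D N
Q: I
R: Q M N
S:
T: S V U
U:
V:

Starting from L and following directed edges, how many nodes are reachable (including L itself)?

BFS from L visits: L, E, M, N, G, J, F, B, D, H, O, K, I, Q, P, C, R
Reachable nodes: 17 of 21 total.

17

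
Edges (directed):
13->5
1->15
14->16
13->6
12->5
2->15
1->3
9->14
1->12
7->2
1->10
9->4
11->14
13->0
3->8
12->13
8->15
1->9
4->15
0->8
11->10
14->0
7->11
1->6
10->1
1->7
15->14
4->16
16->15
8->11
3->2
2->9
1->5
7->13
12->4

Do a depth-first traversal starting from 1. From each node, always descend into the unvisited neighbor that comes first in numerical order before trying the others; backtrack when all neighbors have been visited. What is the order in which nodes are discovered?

1 → 3 → 2 → 9 → 4 → 15 → 14 → 0 → 8 → 11 → 10 → 16 → 5 → 6 → 7 → 13 → 12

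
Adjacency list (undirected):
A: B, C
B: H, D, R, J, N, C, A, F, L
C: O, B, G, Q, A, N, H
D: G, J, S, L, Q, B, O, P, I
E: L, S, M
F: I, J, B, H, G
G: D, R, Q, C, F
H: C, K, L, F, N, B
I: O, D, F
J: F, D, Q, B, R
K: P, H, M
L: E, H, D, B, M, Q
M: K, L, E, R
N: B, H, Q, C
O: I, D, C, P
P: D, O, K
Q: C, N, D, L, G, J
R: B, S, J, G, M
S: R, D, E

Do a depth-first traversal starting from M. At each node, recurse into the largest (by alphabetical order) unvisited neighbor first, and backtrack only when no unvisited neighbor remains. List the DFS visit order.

Visit M
M → R
R → S
S → E
E → L
L → Q
Q → N
N → H
H → K
K → P
P → O
O → I
I → F
F → J
J → D
D → G
G → C
C → B
B → A

M, R, S, E, L, Q, N, H, K, P, O, I, F, J, D, G, C, B, A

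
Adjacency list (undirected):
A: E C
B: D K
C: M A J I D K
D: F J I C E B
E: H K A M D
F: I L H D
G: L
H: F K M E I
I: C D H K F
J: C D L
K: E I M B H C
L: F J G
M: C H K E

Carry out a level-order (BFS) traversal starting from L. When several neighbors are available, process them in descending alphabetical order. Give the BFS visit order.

L, J, G, F, D, C, I, H, E, B, M, K, A

Visit L; enqueue J, G, F → queue [J, G, F]
Visit J; enqueue D, C → queue [G, F, D, C]
Visit G → queue [F, D, C]
Visit F; enqueue I, H → queue [D, C, I, H]
Visit D; enqueue E, B → queue [C, I, H, E, B]
Visit C; enqueue M, K, A → queue [I, H, E, B, M, K, A]
Visit I → queue [H, E, B, M, K, A]
Visit H → queue [E, B, M, K, A]
Visit E → queue [B, M, K, A]
Visit B → queue [M, K, A]
Visit M → queue [K, A]
Visit K → queue [A]
Visit A → queue []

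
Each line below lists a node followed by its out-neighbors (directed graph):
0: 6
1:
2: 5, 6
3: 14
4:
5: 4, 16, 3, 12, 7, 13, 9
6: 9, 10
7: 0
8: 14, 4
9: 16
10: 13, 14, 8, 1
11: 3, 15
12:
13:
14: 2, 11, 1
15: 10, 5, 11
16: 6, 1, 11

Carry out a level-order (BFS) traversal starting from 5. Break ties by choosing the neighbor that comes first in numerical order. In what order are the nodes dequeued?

Visit 5; enqueue 3, 4, 7, 9, 12, 13, 16 → queue [3, 4, 7, 9, 12, 13, 16]
Visit 3; enqueue 14 → queue [4, 7, 9, 12, 13, 16, 14]
Visit 4 → queue [7, 9, 12, 13, 16, 14]
Visit 7; enqueue 0 → queue [9, 12, 13, 16, 14, 0]
Visit 9 → queue [12, 13, 16, 14, 0]
Visit 12 → queue [13, 16, 14, 0]
Visit 13 → queue [16, 14, 0]
Visit 16; enqueue 1, 6, 11 → queue [14, 0, 1, 6, 11]
Visit 14; enqueue 2 → queue [0, 1, 6, 11, 2]
Visit 0 → queue [1, 6, 11, 2]
Visit 1 → queue [6, 11, 2]
Visit 6; enqueue 10 → queue [11, 2, 10]
Visit 11; enqueue 15 → queue [2, 10, 15]
Visit 2 → queue [10, 15]
Visit 10; enqueue 8 → queue [15, 8]
Visit 15 → queue [8]
Visit 8 → queue []

5 -> 3 -> 4 -> 7 -> 9 -> 12 -> 13 -> 16 -> 14 -> 0 -> 1 -> 6 -> 11 -> 2 -> 10 -> 15 -> 8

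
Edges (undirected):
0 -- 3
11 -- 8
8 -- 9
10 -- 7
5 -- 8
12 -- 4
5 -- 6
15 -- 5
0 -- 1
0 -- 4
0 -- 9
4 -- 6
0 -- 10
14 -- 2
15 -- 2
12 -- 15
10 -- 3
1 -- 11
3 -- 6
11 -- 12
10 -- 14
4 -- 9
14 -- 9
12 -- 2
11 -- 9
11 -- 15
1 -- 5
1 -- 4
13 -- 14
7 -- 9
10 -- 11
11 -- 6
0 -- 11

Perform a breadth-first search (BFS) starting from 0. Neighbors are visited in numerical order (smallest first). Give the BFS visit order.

Visit 0; enqueue 1, 3, 4, 9, 10, 11 → queue [1, 3, 4, 9, 10, 11]
Visit 1; enqueue 5 → queue [3, 4, 9, 10, 11, 5]
Visit 3; enqueue 6 → queue [4, 9, 10, 11, 5, 6]
Visit 4; enqueue 12 → queue [9, 10, 11, 5, 6, 12]
Visit 9; enqueue 7, 8, 14 → queue [10, 11, 5, 6, 12, 7, 8, 14]
Visit 10 → queue [11, 5, 6, 12, 7, 8, 14]
Visit 11; enqueue 15 → queue [5, 6, 12, 7, 8, 14, 15]
Visit 5 → queue [6, 12, 7, 8, 14, 15]
Visit 6 → queue [12, 7, 8, 14, 15]
Visit 12; enqueue 2 → queue [7, 8, 14, 15, 2]
Visit 7 → queue [8, 14, 15, 2]
Visit 8 → queue [14, 15, 2]
Visit 14; enqueue 13 → queue [15, 2, 13]
Visit 15 → queue [2, 13]
Visit 2 → queue [13]
Visit 13 → queue []

0 -> 1 -> 3 -> 4 -> 9 -> 10 -> 11 -> 5 -> 6 -> 12 -> 7 -> 8 -> 14 -> 15 -> 2 -> 13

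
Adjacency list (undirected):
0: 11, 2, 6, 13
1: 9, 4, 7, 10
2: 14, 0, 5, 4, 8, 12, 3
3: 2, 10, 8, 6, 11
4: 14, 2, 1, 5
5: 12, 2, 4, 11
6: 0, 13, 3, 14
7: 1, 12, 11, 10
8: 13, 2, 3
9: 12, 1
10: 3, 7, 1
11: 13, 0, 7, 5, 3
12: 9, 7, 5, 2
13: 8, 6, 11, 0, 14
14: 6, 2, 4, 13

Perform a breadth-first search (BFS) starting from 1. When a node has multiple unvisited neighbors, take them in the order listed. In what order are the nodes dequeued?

1 9 4 7 10 12 14 2 5 11 3 6 13 0 8

Visit 1; enqueue 9, 4, 7, 10 → queue [9, 4, 7, 10]
Visit 9; enqueue 12 → queue [4, 7, 10, 12]
Visit 4; enqueue 14, 2, 5 → queue [7, 10, 12, 14, 2, 5]
Visit 7; enqueue 11 → queue [10, 12, 14, 2, 5, 11]
Visit 10; enqueue 3 → queue [12, 14, 2, 5, 11, 3]
Visit 12 → queue [14, 2, 5, 11, 3]
Visit 14; enqueue 6, 13 → queue [2, 5, 11, 3, 6, 13]
Visit 2; enqueue 0, 8 → queue [5, 11, 3, 6, 13, 0, 8]
Visit 5 → queue [11, 3, 6, 13, 0, 8]
Visit 11 → queue [3, 6, 13, 0, 8]
Visit 3 → queue [6, 13, 0, 8]
Visit 6 → queue [13, 0, 8]
Visit 13 → queue [0, 8]
Visit 0 → queue [8]
Visit 8 → queue []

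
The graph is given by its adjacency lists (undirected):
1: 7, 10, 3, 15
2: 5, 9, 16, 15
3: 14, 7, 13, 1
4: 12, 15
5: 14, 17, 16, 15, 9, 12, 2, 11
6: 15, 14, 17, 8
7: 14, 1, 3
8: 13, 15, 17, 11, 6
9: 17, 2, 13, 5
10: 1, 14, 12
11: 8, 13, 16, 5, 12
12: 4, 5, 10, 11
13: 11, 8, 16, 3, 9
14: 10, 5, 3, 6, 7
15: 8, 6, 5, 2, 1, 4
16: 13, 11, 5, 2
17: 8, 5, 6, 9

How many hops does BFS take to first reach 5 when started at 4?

2

Level 0: 4
Level 1: 12, 15
Level 2: 1, 2, 5, 6, 8, 10, 11
Level 3: 3, 7, 9, 13, 14, 16, 17
5 first appears at level 2.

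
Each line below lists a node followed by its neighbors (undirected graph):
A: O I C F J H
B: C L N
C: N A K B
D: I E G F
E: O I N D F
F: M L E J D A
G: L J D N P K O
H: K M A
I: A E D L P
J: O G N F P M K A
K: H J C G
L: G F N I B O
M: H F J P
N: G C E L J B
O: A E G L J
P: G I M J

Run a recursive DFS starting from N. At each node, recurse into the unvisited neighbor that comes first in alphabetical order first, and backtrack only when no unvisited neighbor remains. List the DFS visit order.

N -> B -> C -> A -> F -> D -> E -> I -> L -> G -> J -> K -> H -> M -> P -> O

Visit N
N → B
B → C
C → A
A → F
F → D
D → E
E → I
I → L
L → G
G → J
J → K
K → H
H → M
M → P
J → O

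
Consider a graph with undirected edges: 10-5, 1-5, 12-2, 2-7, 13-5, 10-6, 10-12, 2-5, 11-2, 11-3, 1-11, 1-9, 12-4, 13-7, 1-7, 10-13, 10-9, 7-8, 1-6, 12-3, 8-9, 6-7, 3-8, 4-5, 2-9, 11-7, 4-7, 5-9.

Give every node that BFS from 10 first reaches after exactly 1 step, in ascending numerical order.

Level 0: 10
Level 1: 5, 6, 9, 12, 13
Level 2: 1, 2, 3, 4, 7, 8
Level 3: 11

5, 6, 9, 12, 13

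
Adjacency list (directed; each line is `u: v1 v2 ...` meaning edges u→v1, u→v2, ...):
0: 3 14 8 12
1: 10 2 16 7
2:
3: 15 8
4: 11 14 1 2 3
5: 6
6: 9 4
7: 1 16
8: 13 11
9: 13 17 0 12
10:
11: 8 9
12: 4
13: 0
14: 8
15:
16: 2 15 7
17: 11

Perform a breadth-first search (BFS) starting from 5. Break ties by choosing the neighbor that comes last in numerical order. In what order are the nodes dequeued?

Visit 5; enqueue 6 → queue [6]
Visit 6; enqueue 9, 4 → queue [9, 4]
Visit 9; enqueue 17, 13, 12, 0 → queue [4, 17, 13, 12, 0]
Visit 4; enqueue 14, 11, 3, 2, 1 → queue [17, 13, 12, 0, 14, 11, 3, 2, 1]
Visit 17 → queue [13, 12, 0, 14, 11, 3, 2, 1]
Visit 13 → queue [12, 0, 14, 11, 3, 2, 1]
Visit 12 → queue [0, 14, 11, 3, 2, 1]
Visit 0; enqueue 8 → queue [14, 11, 3, 2, 1, 8]
Visit 14 → queue [11, 3, 2, 1, 8]
Visit 11 → queue [3, 2, 1, 8]
Visit 3; enqueue 15 → queue [2, 1, 8, 15]
Visit 2 → queue [1, 8, 15]
Visit 1; enqueue 16, 10, 7 → queue [8, 15, 16, 10, 7]
Visit 8 → queue [15, 16, 10, 7]
Visit 15 → queue [16, 10, 7]
Visit 16 → queue [10, 7]
Visit 10 → queue [7]
Visit 7 → queue []

5 6 9 4 17 13 12 0 14 11 3 2 1 8 15 16 10 7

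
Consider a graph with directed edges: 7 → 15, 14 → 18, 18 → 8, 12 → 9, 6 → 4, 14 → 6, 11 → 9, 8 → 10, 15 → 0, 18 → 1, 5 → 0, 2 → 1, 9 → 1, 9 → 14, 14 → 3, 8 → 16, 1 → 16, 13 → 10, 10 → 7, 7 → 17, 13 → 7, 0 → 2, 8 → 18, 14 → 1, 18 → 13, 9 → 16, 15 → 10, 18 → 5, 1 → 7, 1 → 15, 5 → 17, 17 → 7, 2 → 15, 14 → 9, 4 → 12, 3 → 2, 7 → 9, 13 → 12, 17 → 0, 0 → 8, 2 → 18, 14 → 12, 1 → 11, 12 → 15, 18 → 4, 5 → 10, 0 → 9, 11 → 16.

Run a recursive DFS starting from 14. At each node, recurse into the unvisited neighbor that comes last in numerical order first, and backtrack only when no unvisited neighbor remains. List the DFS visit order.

Visit 14
14 → 18
18 → 13
13 → 12
12 → 15
15 → 10
10 → 7
7 → 17
17 → 0
0 → 9
9 → 16
9 → 1
1 → 11
0 → 8
0 → 2
18 → 5
18 → 4
14 → 6
14 → 3

14, 18, 13, 12, 15, 10, 7, 17, 0, 9, 16, 1, 11, 8, 2, 5, 4, 6, 3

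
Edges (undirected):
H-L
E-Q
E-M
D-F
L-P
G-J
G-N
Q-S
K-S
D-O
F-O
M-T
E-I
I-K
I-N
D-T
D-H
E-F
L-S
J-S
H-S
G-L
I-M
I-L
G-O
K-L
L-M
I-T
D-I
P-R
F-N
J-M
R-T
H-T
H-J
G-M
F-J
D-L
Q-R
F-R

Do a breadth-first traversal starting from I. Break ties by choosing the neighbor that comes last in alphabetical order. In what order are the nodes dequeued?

I, T, N, M, L, K, E, D, R, H, G, F, J, S, P, Q, O

Visit I; enqueue T, N, M, L, K, E, D → queue [T, N, M, L, K, E, D]
Visit T; enqueue R, H → queue [N, M, L, K, E, D, R, H]
Visit N; enqueue G, F → queue [M, L, K, E, D, R, H, G, F]
Visit M; enqueue J → queue [L, K, E, D, R, H, G, F, J]
Visit L; enqueue S, P → queue [K, E, D, R, H, G, F, J, S, P]
Visit K → queue [E, D, R, H, G, F, J, S, P]
Visit E; enqueue Q → queue [D, R, H, G, F, J, S, P, Q]
Visit D; enqueue O → queue [R, H, G, F, J, S, P, Q, O]
Visit R → queue [H, G, F, J, S, P, Q, O]
Visit H → queue [G, F, J, S, P, Q, O]
Visit G → queue [F, J, S, P, Q, O]
Visit F → queue [J, S, P, Q, O]
Visit J → queue [S, P, Q, O]
Visit S → queue [P, Q, O]
Visit P → queue [Q, O]
Visit Q → queue [O]
Visit O → queue []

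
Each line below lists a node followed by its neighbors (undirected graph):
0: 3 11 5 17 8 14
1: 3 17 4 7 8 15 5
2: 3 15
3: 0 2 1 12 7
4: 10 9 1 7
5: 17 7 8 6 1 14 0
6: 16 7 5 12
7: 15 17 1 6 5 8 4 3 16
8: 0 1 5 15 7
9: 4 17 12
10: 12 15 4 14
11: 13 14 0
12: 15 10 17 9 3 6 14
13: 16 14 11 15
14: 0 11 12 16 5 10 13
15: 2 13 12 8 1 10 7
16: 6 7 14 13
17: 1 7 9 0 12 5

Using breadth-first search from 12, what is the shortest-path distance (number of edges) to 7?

Level 0: 12
Level 1: 3, 6, 9, 10, 14, 15, 17
Level 2: 0, 1, 2, 4, 5, 7, 8, 11, 13, 16
7 first appears at level 2.

2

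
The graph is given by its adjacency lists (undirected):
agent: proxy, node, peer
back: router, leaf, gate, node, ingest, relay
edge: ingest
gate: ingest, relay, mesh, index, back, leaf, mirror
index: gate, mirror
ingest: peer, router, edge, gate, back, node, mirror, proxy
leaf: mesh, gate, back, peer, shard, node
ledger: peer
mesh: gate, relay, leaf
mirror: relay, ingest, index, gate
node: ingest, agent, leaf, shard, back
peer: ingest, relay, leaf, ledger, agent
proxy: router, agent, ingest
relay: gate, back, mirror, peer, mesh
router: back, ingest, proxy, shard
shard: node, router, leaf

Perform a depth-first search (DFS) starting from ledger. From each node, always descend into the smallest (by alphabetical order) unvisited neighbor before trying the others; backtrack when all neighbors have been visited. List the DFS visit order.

ledger, peer, agent, node, back, gate, index, mirror, ingest, edge, proxy, router, shard, leaf, mesh, relay

Visit ledger
ledger → peer
peer → agent
agent → node
node → back
back → gate
gate → index
index → mirror
mirror → ingest
ingest → edge
ingest → proxy
proxy → router
router → shard
shard → leaf
leaf → mesh
mesh → relay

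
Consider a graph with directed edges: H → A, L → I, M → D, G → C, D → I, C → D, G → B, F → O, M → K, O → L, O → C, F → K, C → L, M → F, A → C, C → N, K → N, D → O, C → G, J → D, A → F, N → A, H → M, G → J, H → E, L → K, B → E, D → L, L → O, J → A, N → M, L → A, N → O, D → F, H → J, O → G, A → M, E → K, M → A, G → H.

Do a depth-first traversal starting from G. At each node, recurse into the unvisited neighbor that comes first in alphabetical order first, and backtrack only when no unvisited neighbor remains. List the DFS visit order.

Visit G
G → B
B → E
E → K
K → N
N → A
A → C
C → D
D → F
F → O
O → L
L → I
A → M
G → H
H → J

G B E K N A C D F O L I M H J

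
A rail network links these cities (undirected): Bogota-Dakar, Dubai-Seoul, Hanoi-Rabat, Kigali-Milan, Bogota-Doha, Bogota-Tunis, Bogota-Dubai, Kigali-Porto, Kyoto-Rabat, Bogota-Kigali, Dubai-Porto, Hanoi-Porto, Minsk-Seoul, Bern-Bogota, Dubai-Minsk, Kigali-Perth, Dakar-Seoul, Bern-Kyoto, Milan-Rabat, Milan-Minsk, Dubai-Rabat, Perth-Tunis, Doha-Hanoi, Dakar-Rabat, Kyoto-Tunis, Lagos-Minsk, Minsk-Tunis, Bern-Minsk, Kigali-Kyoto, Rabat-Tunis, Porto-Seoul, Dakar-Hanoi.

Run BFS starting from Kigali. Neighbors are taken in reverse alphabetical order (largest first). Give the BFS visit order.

Visit Kigali; enqueue Porto, Perth, Milan, Kyoto, Bogota → queue [Porto, Perth, Milan, Kyoto, Bogota]
Visit Porto; enqueue Seoul, Hanoi, Dubai → queue [Perth, Milan, Kyoto, Bogota, Seoul, Hanoi, Dubai]
Visit Perth; enqueue Tunis → queue [Milan, Kyoto, Bogota, Seoul, Hanoi, Dubai, Tunis]
Visit Milan; enqueue Rabat, Minsk → queue [Kyoto, Bogota, Seoul, Hanoi, Dubai, Tunis, Rabat, Minsk]
Visit Kyoto; enqueue Bern → queue [Bogota, Seoul, Hanoi, Dubai, Tunis, Rabat, Minsk, Bern]
Visit Bogota; enqueue Doha, Dakar → queue [Seoul, Hanoi, Dubai, Tunis, Rabat, Minsk, Bern, Doha, Dakar]
Visit Seoul → queue [Hanoi, Dubai, Tunis, Rabat, Minsk, Bern, Doha, Dakar]
Visit Hanoi → queue [Dubai, Tunis, Rabat, Minsk, Bern, Doha, Dakar]
Visit Dubai → queue [Tunis, Rabat, Minsk, Bern, Doha, Dakar]
Visit Tunis → queue [Rabat, Minsk, Bern, Doha, Dakar]
Visit Rabat → queue [Minsk, Bern, Doha, Dakar]
Visit Minsk; enqueue Lagos → queue [Bern, Doha, Dakar, Lagos]
Visit Bern → queue [Doha, Dakar, Lagos]
Visit Doha → queue [Dakar, Lagos]
Visit Dakar → queue [Lagos]
Visit Lagos → queue []

Kigali → Porto → Perth → Milan → Kyoto → Bogota → Seoul → Hanoi → Dubai → Tunis → Rabat → Minsk → Bern → Doha → Dakar → Lagos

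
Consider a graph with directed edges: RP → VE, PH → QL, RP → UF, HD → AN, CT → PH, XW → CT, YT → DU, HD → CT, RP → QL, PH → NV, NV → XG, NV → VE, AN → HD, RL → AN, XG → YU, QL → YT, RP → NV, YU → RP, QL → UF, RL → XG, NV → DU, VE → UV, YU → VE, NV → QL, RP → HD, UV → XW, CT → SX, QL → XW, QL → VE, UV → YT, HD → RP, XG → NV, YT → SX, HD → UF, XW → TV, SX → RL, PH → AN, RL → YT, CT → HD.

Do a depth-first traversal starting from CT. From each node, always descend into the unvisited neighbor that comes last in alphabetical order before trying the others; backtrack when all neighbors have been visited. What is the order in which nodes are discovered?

Visit CT
CT → SX
SX → RL
RL → YT
YT → DU
RL → XG
XG → YU
YU → VE
VE → UV
UV → XW
XW → TV
YU → RP
RP → UF
RP → QL
RP → NV
RP → HD
HD → AN
CT → PH

CT, SX, RL, YT, DU, XG, YU, VE, UV, XW, TV, RP, UF, QL, NV, HD, AN, PH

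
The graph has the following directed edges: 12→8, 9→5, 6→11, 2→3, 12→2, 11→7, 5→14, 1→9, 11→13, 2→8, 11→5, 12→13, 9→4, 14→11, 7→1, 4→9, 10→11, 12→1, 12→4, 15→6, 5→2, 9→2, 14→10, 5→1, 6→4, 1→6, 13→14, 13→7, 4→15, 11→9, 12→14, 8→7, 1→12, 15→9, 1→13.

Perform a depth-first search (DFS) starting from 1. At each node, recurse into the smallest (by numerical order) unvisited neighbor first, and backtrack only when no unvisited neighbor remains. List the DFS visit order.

1 -> 6 -> 4 -> 9 -> 2 -> 3 -> 8 -> 7 -> 5 -> 14 -> 10 -> 11 -> 13 -> 15 -> 12

Visit 1
1 → 6
6 → 4
4 → 9
9 → 2
2 → 3
2 → 8
8 → 7
9 → 5
5 → 14
14 → 10
10 → 11
11 → 13
4 → 15
1 → 12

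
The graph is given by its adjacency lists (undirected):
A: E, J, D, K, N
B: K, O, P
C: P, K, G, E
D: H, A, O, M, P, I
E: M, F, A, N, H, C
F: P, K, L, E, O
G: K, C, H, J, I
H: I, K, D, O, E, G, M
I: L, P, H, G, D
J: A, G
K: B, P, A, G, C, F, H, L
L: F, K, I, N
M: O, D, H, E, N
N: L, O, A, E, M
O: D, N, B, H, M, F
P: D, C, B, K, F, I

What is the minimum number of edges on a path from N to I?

Level 0: N
Level 1: A, E, L, M, O
Level 2: B, C, D, F, H, I, J, K
Level 3: G, P
I first appears at level 2.

2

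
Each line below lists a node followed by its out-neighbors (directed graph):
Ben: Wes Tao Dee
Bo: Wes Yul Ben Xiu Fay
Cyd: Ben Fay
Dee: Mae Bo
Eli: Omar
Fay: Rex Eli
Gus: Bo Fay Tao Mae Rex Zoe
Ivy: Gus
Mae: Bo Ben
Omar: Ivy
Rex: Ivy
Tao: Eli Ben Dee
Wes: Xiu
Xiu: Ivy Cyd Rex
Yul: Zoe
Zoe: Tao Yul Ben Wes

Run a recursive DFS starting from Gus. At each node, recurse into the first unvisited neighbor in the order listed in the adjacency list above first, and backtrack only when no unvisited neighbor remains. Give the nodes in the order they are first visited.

Gus, Bo, Wes, Xiu, Ivy, Cyd, Ben, Tao, Eli, Omar, Dee, Mae, Fay, Rex, Yul, Zoe

Visit Gus
Gus → Bo
Bo → Wes
Wes → Xiu
Xiu → Ivy
Xiu → Cyd
Cyd → Ben
Ben → Tao
Tao → Eli
Eli → Omar
Tao → Dee
Dee → Mae
Cyd → Fay
Fay → Rex
Bo → Yul
Yul → Zoe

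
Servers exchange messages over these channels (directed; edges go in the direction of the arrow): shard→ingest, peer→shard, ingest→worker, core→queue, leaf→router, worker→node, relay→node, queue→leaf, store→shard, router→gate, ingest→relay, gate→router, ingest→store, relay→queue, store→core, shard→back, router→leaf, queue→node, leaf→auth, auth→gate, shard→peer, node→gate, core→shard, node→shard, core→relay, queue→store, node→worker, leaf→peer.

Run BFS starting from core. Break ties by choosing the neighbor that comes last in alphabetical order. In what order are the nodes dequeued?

Visit core; enqueue shard, relay, queue → queue [shard, relay, queue]
Visit shard; enqueue peer, ingest, back → queue [relay, queue, peer, ingest, back]
Visit relay; enqueue node → queue [queue, peer, ingest, back, node]
Visit queue; enqueue store, leaf → queue [peer, ingest, back, node, store, leaf]
Visit peer → queue [ingest, back, node, store, leaf]
Visit ingest; enqueue worker → queue [back, node, store, leaf, worker]
Visit back → queue [node, store, leaf, worker]
Visit node; enqueue gate → queue [store, leaf, worker, gate]
Visit store → queue [leaf, worker, gate]
Visit leaf; enqueue router, auth → queue [worker, gate, router, auth]
Visit worker → queue [gate, router, auth]
Visit gate → queue [router, auth]
Visit router → queue [auth]
Visit auth → queue []

core → shard → relay → queue → peer → ingest → back → node → store → leaf → worker → gate → router → auth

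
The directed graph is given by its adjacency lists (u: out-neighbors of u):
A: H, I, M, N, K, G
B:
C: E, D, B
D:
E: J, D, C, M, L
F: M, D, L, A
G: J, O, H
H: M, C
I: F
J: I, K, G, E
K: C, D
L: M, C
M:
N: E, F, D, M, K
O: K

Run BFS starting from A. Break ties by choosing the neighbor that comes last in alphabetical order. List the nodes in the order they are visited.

A, N, M, K, I, H, G, F, E, D, C, O, J, L, B

Visit A; enqueue N, M, K, I, H, G → queue [N, M, K, I, H, G]
Visit N; enqueue F, E, D → queue [M, K, I, H, G, F, E, D]
Visit M → queue [K, I, H, G, F, E, D]
Visit K; enqueue C → queue [I, H, G, F, E, D, C]
Visit I → queue [H, G, F, E, D, C]
Visit H → queue [G, F, E, D, C]
Visit G; enqueue O, J → queue [F, E, D, C, O, J]
Visit F; enqueue L → queue [E, D, C, O, J, L]
Visit E → queue [D, C, O, J, L]
Visit D → queue [C, O, J, L]
Visit C; enqueue B → queue [O, J, L, B]
Visit O → queue [J, L, B]
Visit J → queue [L, B]
Visit L → queue [B]
Visit B → queue []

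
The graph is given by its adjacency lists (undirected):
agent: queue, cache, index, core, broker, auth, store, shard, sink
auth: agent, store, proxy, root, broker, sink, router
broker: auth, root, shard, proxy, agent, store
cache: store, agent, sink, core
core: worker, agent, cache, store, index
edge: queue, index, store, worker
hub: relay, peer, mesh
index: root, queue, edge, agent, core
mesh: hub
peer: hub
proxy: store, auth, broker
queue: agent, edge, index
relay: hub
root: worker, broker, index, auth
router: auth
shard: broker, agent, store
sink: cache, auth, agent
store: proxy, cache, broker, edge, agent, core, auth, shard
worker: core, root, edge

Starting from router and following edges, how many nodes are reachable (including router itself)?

15

BFS from router visits: router, auth, agent, store, proxy, root, broker, sink, queue, cache, index, core, shard, edge, worker
Reachable nodes: 15 of 19 total.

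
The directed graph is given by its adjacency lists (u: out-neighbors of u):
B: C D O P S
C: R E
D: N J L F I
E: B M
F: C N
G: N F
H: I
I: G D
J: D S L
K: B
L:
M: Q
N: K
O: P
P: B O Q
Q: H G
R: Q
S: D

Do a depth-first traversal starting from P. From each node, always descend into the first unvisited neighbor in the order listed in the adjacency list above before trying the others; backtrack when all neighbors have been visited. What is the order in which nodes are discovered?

Visit P
P → B
B → C
C → R
R → Q
Q → H
H → I
I → G
G → N
N → K
G → F
I → D
D → J
J → S
J → L
C → E
E → M
B → O

P, B, C, R, Q, H, I, G, N, K, F, D, J, S, L, E, M, O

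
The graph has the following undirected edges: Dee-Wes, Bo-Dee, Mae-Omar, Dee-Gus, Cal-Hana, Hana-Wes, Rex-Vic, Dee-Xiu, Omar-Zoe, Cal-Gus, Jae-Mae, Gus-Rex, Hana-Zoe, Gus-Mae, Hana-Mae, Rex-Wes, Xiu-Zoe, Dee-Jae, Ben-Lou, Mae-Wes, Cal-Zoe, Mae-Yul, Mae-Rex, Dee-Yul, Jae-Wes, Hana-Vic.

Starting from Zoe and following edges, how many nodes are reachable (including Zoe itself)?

BFS from Zoe visits: Zoe, Cal, Hana, Omar, Xiu, Gus, Mae, Vic, Wes, Dee, Rex, Jae, Yul, Bo
Reachable nodes: 14 of 16 total.

14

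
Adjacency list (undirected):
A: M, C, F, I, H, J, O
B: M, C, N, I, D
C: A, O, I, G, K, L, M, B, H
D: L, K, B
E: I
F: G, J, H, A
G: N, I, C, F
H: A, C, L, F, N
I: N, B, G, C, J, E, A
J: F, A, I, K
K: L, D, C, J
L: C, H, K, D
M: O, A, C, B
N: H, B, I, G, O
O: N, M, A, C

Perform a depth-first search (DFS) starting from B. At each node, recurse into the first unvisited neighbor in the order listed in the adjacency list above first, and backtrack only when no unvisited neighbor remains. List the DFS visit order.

B -> M -> O -> N -> H -> A -> C -> I -> G -> F -> J -> K -> L -> D -> E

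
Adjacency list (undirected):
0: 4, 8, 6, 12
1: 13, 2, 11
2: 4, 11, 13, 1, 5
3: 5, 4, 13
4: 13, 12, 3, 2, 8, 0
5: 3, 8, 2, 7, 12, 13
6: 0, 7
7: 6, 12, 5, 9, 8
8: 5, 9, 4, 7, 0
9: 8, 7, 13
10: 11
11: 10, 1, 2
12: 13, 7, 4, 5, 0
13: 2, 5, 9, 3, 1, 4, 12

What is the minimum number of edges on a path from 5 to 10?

3

Level 0: 5
Level 1: 2, 3, 7, 8, 12, 13
Level 2: 0, 1, 4, 6, 9, 11
Level 3: 10
10 first appears at level 3.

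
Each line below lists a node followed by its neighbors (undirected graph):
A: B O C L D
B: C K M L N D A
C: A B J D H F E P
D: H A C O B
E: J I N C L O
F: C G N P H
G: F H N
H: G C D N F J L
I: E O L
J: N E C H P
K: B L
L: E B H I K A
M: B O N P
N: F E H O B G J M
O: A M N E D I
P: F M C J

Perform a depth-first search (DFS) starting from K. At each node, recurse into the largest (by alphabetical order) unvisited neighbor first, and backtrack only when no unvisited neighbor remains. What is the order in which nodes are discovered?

K, L, I, O, N, M, P, J, H, G, F, C, E, D, B, A

Visit K
K → L
L → I
I → O
O → N
N → M
M → P
P → J
J → H
H → G
G → F
F → C
C → E
C → D
D → B
B → A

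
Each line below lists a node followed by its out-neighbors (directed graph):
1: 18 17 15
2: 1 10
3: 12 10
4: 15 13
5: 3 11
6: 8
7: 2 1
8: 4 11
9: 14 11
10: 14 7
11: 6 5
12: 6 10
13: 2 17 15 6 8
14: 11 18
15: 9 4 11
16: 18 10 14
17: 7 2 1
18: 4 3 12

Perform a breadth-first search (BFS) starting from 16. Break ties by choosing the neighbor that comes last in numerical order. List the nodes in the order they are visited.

Visit 16; enqueue 18, 14, 10 → queue [18, 14, 10]
Visit 18; enqueue 12, 4, 3 → queue [14, 10, 12, 4, 3]
Visit 14; enqueue 11 → queue [10, 12, 4, 3, 11]
Visit 10; enqueue 7 → queue [12, 4, 3, 11, 7]
Visit 12; enqueue 6 → queue [4, 3, 11, 7, 6]
Visit 4; enqueue 15, 13 → queue [3, 11, 7, 6, 15, 13]
Visit 3 → queue [11, 7, 6, 15, 13]
Visit 11; enqueue 5 → queue [7, 6, 15, 13, 5]
Visit 7; enqueue 2, 1 → queue [6, 15, 13, 5, 2, 1]
Visit 6; enqueue 8 → queue [15, 13, 5, 2, 1, 8]
Visit 15; enqueue 9 → queue [13, 5, 2, 1, 8, 9]
Visit 13; enqueue 17 → queue [5, 2, 1, 8, 9, 17]
Visit 5 → queue [2, 1, 8, 9, 17]
Visit 2 → queue [1, 8, 9, 17]
Visit 1 → queue [8, 9, 17]
Visit 8 → queue [9, 17]
Visit 9 → queue [17]
Visit 17 → queue []

16 -> 18 -> 14 -> 10 -> 12 -> 4 -> 3 -> 11 -> 7 -> 6 -> 15 -> 13 -> 5 -> 2 -> 1 -> 8 -> 9 -> 17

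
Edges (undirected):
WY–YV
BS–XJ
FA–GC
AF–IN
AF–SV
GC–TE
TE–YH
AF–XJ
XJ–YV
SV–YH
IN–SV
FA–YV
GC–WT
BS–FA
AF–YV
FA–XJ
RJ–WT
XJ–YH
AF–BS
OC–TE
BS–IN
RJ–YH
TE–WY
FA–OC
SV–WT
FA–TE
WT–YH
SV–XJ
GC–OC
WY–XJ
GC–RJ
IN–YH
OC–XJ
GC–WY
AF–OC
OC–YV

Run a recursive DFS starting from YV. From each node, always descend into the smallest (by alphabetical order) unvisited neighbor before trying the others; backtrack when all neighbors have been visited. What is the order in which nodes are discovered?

YV AF BS FA GC OC TE WY XJ SV IN YH RJ WT

Visit YV
YV → AF
AF → BS
BS → FA
FA → GC
GC → OC
OC → TE
TE → WY
WY → XJ
XJ → SV
SV → IN
IN → YH
YH → RJ
RJ → WT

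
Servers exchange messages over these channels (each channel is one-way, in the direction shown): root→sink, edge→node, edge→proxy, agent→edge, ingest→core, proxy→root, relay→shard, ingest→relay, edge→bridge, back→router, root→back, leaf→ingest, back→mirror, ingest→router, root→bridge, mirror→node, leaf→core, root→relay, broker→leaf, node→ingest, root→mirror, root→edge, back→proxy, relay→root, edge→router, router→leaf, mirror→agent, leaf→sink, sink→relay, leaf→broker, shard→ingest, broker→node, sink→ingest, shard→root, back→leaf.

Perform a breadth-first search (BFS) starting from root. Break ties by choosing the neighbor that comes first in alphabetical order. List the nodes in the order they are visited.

root, back, bridge, edge, mirror, relay, sink, leaf, proxy, router, node, agent, shard, ingest, broker, core

Visit root; enqueue back, bridge, edge, mirror, relay, sink → queue [back, bridge, edge, mirror, relay, sink]
Visit back; enqueue leaf, proxy, router → queue [bridge, edge, mirror, relay, sink, leaf, proxy, router]
Visit bridge → queue [edge, mirror, relay, sink, leaf, proxy, router]
Visit edge; enqueue node → queue [mirror, relay, sink, leaf, proxy, router, node]
Visit mirror; enqueue agent → queue [relay, sink, leaf, proxy, router, node, agent]
Visit relay; enqueue shard → queue [sink, leaf, proxy, router, node, agent, shard]
Visit sink; enqueue ingest → queue [leaf, proxy, router, node, agent, shard, ingest]
Visit leaf; enqueue broker, core → queue [proxy, router, node, agent, shard, ingest, broker, core]
Visit proxy → queue [router, node, agent, shard, ingest, broker, core]
Visit router → queue [node, agent, shard, ingest, broker, core]
Visit node → queue [agent, shard, ingest, broker, core]
Visit agent → queue [shard, ingest, broker, core]
Visit shard → queue [ingest, broker, core]
Visit ingest → queue [broker, core]
Visit broker → queue [core]
Visit core → queue []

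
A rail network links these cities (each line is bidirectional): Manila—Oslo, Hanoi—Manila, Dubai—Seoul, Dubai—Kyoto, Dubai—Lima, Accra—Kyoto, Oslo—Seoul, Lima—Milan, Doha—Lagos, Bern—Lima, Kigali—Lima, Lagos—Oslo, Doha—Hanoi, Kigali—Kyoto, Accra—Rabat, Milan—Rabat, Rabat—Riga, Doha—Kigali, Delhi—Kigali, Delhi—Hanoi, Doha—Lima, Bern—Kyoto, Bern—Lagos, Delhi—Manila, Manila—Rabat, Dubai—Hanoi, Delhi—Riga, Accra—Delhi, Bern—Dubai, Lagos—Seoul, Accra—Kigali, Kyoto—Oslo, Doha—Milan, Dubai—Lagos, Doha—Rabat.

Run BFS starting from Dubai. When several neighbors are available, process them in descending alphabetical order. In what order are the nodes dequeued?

Dubai, Seoul, Lima, Lagos, Kyoto, Hanoi, Bern, Oslo, Milan, Kigali, Doha, Accra, Manila, Delhi, Rabat, Riga

Visit Dubai; enqueue Seoul, Lima, Lagos, Kyoto, Hanoi, Bern → queue [Seoul, Lima, Lagos, Kyoto, Hanoi, Bern]
Visit Seoul; enqueue Oslo → queue [Lima, Lagos, Kyoto, Hanoi, Bern, Oslo]
Visit Lima; enqueue Milan, Kigali, Doha → queue [Lagos, Kyoto, Hanoi, Bern, Oslo, Milan, Kigali, Doha]
Visit Lagos → queue [Kyoto, Hanoi, Bern, Oslo, Milan, Kigali, Doha]
Visit Kyoto; enqueue Accra → queue [Hanoi, Bern, Oslo, Milan, Kigali, Doha, Accra]
Visit Hanoi; enqueue Manila, Delhi → queue [Bern, Oslo, Milan, Kigali, Doha, Accra, Manila, Delhi]
Visit Bern → queue [Oslo, Milan, Kigali, Doha, Accra, Manila, Delhi]
Visit Oslo → queue [Milan, Kigali, Doha, Accra, Manila, Delhi]
Visit Milan; enqueue Rabat → queue [Kigali, Doha, Accra, Manila, Delhi, Rabat]
Visit Kigali → queue [Doha, Accra, Manila, Delhi, Rabat]
Visit Doha → queue [Accra, Manila, Delhi, Rabat]
Visit Accra → queue [Manila, Delhi, Rabat]
Visit Manila → queue [Delhi, Rabat]
Visit Delhi; enqueue Riga → queue [Rabat, Riga]
Visit Rabat → queue [Riga]
Visit Riga → queue []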